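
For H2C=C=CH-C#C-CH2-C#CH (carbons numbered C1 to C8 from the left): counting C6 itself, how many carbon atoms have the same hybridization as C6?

1

C6 is sp3 (only σ bonds).
C1: sp2
C2: sp
C3: sp2
C4: sp
C5: sp
C6: sp3 ✓
C7: sp
C8: sp
1 carbon is sp3.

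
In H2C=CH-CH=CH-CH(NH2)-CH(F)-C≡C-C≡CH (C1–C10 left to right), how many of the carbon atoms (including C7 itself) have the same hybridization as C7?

4

C7 is sp (two π bonds).
C1: sp2
C2: sp2
C3: sp2
C4: sp2
C5: sp3
C6: sp3
C7: sp ✓
C8: sp ✓
C9: sp ✓
C10: sp ✓
4 carbons are sp.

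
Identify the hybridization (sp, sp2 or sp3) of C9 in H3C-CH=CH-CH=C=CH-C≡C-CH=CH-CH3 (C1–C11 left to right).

C9 (3 σ bonds, plus one π bond) has steric number 3: sp2.

sp2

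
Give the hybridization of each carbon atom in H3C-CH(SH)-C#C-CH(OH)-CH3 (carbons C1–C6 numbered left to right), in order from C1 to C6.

C1 sp3, C2 sp3, C3 sp, C4 sp, C5 sp3, C6 sp3

C1 — 4 σ bonds. Steric number 4, so sp3.
C2 (4 σ bonds) has steric number 4: sp3.
C3: 2 σ bonds, plus two π bonds; 2 regions of electron density → sp.
C4 — 2 σ bonds, plus two π bonds. Steric number 2, so sp.
C5 carries 4 σ bonds, giving a steric number of 4, so it is sp3.
C6 is sp3: 4 σ bonds, 4 electron-density regions.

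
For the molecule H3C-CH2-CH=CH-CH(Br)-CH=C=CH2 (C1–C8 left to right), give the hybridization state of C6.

C6 has 3 σ bonds, plus one π bond: steric number 3 → sp2.

sp2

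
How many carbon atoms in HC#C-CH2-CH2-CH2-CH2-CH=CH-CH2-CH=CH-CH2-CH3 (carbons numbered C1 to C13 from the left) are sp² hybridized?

C1: sp
C2: sp
C3: sp3
C4: sp3
C5: sp3
C6: sp3
C7: sp2 ✓
C8: sp2 ✓
C9: sp3
C10: sp2 ✓
C11: sp2 ✓
C12: sp3
C13: sp3
C7, C8, C10, C11 → 4 sp2 carbons.

4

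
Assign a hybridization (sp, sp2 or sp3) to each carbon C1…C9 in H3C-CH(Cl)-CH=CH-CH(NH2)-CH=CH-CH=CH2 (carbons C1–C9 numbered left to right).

C1 sp3, C2 sp3, C3 sp2, C4 sp2, C5 sp3, C6 sp2, C7 sp2, C8 sp2, C9 sp2

C1: 4 σ bonds — 4 electron domains, sp3.
C2 — 4 σ bonds. Steric number 4, so sp3.
C3 carries 3 σ bonds, plus one π bond, giving a steric number of 3, so it is sp2.
C4 has 3 σ bonds, plus one π bond: steric number 3 → sp2.
C5 (4 σ bonds) has steric number 4: sp3.
C6 has 3 σ bonds, plus one π bond: steric number 3 → sp2.
C7 — 3 σ bonds, plus one π bond. Steric number 3, so sp2.
C8 (3 σ bonds, plus one π bond) has steric number 3: sp2.
C9 has 3 σ bonds, plus one π bond: steric number 3 → sp2.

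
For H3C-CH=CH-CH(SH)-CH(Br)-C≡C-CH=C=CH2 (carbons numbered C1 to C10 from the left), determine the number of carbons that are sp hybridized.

3

C1: sp3
C2: sp2
C3: sp2
C4: sp3
C5: sp3
C6: sp ✓
C7: sp ✓
C8: sp2
C9: sp ✓
C10: sp2
C6, C7, C9 → 3 sp carbons.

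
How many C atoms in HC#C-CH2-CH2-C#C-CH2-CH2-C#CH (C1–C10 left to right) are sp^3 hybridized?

C1: sp
C2: sp
C3: sp3 ✓
C4: sp3 ✓
C5: sp
C6: sp
C7: sp3 ✓
C8: sp3 ✓
C9: sp
C10: sp
C3, C4, C7, C8 → 4 sp3 carbons.

4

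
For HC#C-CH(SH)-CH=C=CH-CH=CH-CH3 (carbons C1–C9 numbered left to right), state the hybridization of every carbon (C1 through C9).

C1 sp, C2 sp, C3 sp3, C4 sp2, C5 sp, C6 sp2, C7 sp2, C8 sp2, C9 sp3

C1 is sp: 2 σ bonds, plus two π bonds, 2 electron-density regions.
C2 (2 σ bonds, plus two π bonds) has steric number 2: sp.
C3 has 4 σ bonds: steric number 4 → sp3.
C4 is sp2: 3 σ bonds, plus one π bond, 3 electron-density regions.
C5 is sp: 2 σ bonds, plus two π bonds, 2 electron-density regions.
C6 (3 σ bonds, plus one π bond) has steric number 3: sp2.
C7 is sp2: 3 σ bonds, plus one π bond, 3 electron-density regions.
C8 — 3 σ bonds, plus one π bond. Steric number 3, so sp2.
C9 is sp3: 4 σ bonds, 4 electron-density regions.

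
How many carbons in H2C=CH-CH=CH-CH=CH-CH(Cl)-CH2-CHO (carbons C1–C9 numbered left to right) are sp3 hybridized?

C1: sp2
C2: sp2
C3: sp2
C4: sp2
C5: sp2
C6: sp2
C7: sp3 ✓
C8: sp3 ✓
C9: sp2
C7, C8 → 2 sp3 carbons.

2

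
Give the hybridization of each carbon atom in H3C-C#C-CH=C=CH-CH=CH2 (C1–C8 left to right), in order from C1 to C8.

C1 carries 4 σ bonds, giving a steric number of 4, so it is sp3.
C2 is sp: 2 σ bonds, plus two π bonds, 2 electron-density regions.
C3 — 2 σ bonds, plus two π bonds. Steric number 2, so sp.
C4 carries 3 σ bonds, plus one π bond, giving a steric number of 3, so it is sp2.
C5 — 2 σ bonds, plus two π bonds. Steric number 2, so sp.
C6: 3 σ bonds, plus one π bond; 3 regions of electron density → sp2.
C7 is sp2: 3 σ bonds, plus one π bond, 3 electron-density regions.
C8 has 3 σ bonds, plus one π bond: steric number 3 → sp2.

C1 sp3, C2 sp, C3 sp, C4 sp2, C5 sp, C6 sp2, C7 sp2, C8 sp2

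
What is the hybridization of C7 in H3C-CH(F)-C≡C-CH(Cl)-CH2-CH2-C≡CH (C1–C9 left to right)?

C7 has 4 σ bonds: steric number 4 → sp3.

sp³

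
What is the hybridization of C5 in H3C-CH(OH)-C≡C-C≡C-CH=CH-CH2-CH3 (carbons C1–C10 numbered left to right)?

sp

C5 carries 2 σ bonds, plus two π bonds, giving a steric number of 2, so it is sp.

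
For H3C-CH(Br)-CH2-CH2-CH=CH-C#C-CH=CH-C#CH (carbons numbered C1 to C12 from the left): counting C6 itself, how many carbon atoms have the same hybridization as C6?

C6 is sp2 (one π bond).
C1: sp3
C2: sp3
C3: sp3
C4: sp3
C5: sp2 ✓
C6: sp2 ✓
C7: sp
C8: sp
C9: sp2 ✓
C10: sp2 ✓
C11: sp
C12: sp
4 carbons are sp2.

4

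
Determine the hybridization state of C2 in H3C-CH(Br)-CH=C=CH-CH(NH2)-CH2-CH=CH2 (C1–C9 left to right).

sp3

C2: 4 σ bonds; 4 regions of electron density → sp3.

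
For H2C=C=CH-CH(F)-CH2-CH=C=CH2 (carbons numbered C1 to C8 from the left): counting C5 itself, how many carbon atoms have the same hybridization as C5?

2

C5 is sp3 (only σ bonds).
C1: sp2
C2: sp
C3: sp2
C4: sp3 ✓
C5: sp3 ✓
C6: sp2
C7: sp
C8: sp2
2 carbons are sp3.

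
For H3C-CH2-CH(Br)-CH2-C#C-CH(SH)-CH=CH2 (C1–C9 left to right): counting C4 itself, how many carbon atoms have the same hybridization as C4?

C4 is sp3 (only σ bonds).
C1: sp3 ✓
C2: sp3 ✓
C3: sp3 ✓
C4: sp3 ✓
C5: sp
C6: sp
C7: sp3 ✓
C8: sp2
C9: sp2
5 carbons are sp3.

5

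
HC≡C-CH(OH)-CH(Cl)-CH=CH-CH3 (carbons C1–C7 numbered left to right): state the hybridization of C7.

sp3

C7 has 4 σ bonds: steric number 4 → sp3.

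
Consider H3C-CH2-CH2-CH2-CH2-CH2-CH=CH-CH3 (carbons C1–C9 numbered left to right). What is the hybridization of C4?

sp3

C4 is sp3: 4 σ bonds, 4 electron-density regions.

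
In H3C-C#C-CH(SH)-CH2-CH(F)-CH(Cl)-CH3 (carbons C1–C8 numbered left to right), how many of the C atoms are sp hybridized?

C1: sp3
C2: sp ✓
C3: sp ✓
C4: sp3
C5: sp3
C6: sp3
C7: sp3
C8: sp3
C2, C3 → 2 sp carbons.

2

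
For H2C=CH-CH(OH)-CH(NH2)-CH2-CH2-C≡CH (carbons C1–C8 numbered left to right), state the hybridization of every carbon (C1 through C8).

C1 (3 σ bonds, plus one π bond) has steric number 3: sp2.
C2: 3 σ bonds, plus one π bond; 3 regions of electron density → sp2.
C3: 4 σ bonds; 4 regions of electron density → sp3.
C4 (4 σ bonds) has steric number 4: sp3.
C5: 4 σ bonds — 4 electron domains, sp3.
C6 (4 σ bonds) has steric number 4: sp3.
C7 — 2 σ bonds, plus two π bonds. Steric number 2, so sp.
C8 carries 2 σ bonds, plus two π bonds, giving a steric number of 2, so it is sp.

C1 sp2, C2 sp2, C3 sp3, C4 sp3, C5 sp3, C6 sp3, C7 sp, C8 sp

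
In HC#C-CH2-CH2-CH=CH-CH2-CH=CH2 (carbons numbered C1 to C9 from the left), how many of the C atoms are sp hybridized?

2

C1: sp ✓
C2: sp ✓
C3: sp3
C4: sp3
C5: sp2
C6: sp2
C7: sp3
C8: sp2
C9: sp2
C1, C2 → 2 sp carbons.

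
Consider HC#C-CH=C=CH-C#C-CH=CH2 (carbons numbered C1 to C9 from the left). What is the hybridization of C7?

C7 (2 σ bonds, plus two π bonds) has steric number 2: sp.

sp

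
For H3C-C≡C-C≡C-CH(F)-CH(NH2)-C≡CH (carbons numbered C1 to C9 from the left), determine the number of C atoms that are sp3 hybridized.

C1: sp3 ✓
C2: sp
C3: sp
C4: sp
C5: sp
C6: sp3 ✓
C7: sp3 ✓
C8: sp
C9: sp
C1, C6, C7 → 3 sp3 carbons.

3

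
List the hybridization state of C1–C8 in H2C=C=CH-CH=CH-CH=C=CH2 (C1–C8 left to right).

C1 (3 σ bonds, plus one π bond) has steric number 3: sp2.
C2 has 2 σ bonds, plus two π bonds: steric number 2 → sp.
C3 has 3 σ bonds, plus one π bond: steric number 3 → sp2.
C4 — 3 σ bonds, plus one π bond. Steric number 3, so sp2.
C5 — 3 σ bonds, plus one π bond. Steric number 3, so sp2.
C6: 3 σ bonds, plus one π bond — 3 electron domains, sp2.
C7: 2 σ bonds, plus two π bonds; 2 regions of electron density → sp.
C8 has 3 σ bonds, plus one π bond: steric number 3 → sp2.

C1 sp2, C2 sp, C3 sp2, C4 sp2, C5 sp2, C6 sp2, C7 sp, C8 sp2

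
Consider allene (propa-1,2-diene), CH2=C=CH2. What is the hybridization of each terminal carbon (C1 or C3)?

Each terminal carbon (C1 or C3) carries 3 σ bonds, plus one π bond, giving a steric number of 3, so it is sp2.

sp^2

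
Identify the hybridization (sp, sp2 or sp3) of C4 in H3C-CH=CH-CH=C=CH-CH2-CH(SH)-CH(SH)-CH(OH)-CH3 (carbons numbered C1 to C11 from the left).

sp2

C4: 3 σ bonds, plus one π bond — 3 electron domains, sp2.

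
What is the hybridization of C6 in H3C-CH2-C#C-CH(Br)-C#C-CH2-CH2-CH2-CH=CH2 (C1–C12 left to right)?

sp

C6: 2 σ bonds, plus two π bonds; 2 regions of electron density → sp.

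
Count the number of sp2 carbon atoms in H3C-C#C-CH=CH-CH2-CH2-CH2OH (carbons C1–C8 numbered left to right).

C1: sp3
C2: sp
C3: sp
C4: sp2 ✓
C5: sp2 ✓
C6: sp3
C7: sp3
C8: sp3
C4, C5 → 2 sp2 carbons.

2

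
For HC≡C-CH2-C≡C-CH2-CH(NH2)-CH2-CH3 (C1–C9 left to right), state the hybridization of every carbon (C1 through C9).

C1 has 2 σ bonds, plus two π bonds: steric number 2 → sp.
C2 — 2 σ bonds, plus two π bonds. Steric number 2, so sp.
C3 has 4 σ bonds: steric number 4 → sp3.
C4: 2 σ bonds, plus two π bonds — 2 electron domains, sp.
C5 carries 2 σ bonds, plus two π bonds, giving a steric number of 2, so it is sp.
C6 — 4 σ bonds. Steric number 4, so sp3.
C7 — 4 σ bonds. Steric number 4, so sp3.
C8 — 4 σ bonds. Steric number 4, so sp3.
C9 — 4 σ bonds. Steric number 4, so sp3.

C1 sp, C2 sp, C3 sp3, C4 sp, C5 sp, C6 sp3, C7 sp3, C8 sp3, C9 sp3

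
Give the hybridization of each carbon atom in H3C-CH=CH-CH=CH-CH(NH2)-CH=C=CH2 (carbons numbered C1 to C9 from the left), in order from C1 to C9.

C1 sp3, C2 sp2, C3 sp2, C4 sp2, C5 sp2, C6 sp3, C7 sp2, C8 sp, C9 sp2

C1 (4 σ bonds) has steric number 4: sp3.
C2 is sp2: 3 σ bonds, plus one π bond, 3 electron-density regions.
C3 (3 σ bonds, plus one π bond) has steric number 3: sp2.
C4 carries 3 σ bonds, plus one π bond, giving a steric number of 3, so it is sp2.
C5 — 3 σ bonds, plus one π bond. Steric number 3, so sp2.
C6 has 4 σ bonds: steric number 4 → sp3.
C7 (3 σ bonds, plus one π bond) has steric number 3: sp2.
C8: 2 σ bonds, plus two π bonds; 2 regions of electron density → sp.
C9 (3 σ bonds, plus one π bond) has steric number 3: sp2.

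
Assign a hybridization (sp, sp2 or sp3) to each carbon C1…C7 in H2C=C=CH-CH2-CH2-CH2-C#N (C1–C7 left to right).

C1 (3 σ bonds, plus one π bond) has steric number 3: sp2.
C2 has 2 σ bonds, plus two π bonds: steric number 2 → sp.
C3 has 3 σ bonds, plus one π bond: steric number 3 → sp2.
C4: 4 σ bonds — 4 electron domains, sp3.
C5 is sp3: 4 σ bonds, 4 electron-density regions.
C6 carries 4 σ bonds, giving a steric number of 4, so it is sp3.
C7: 2 σ bonds, plus two π bonds; 2 regions of electron density → sp.

C1 sp2, C2 sp, C3 sp2, C4 sp3, C5 sp3, C6 sp3, C7 sp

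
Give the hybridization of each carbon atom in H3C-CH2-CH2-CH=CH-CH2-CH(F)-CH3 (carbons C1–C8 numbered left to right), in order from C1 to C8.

C1 carries 4 σ bonds, giving a steric number of 4, so it is sp3.
C2 — 4 σ bonds. Steric number 4, so sp3.
C3 carries 4 σ bonds, giving a steric number of 4, so it is sp3.
C4 — 3 σ bonds, plus one π bond. Steric number 3, so sp2.
C5 (3 σ bonds, plus one π bond) has steric number 3: sp2.
C6: 4 σ bonds — 4 electron domains, sp3.
C7: 4 σ bonds; 4 regions of electron density → sp3.
C8 (4 σ bonds) has steric number 4: sp3.

C1 sp3, C2 sp3, C3 sp3, C4 sp2, C5 sp2, C6 sp3, C7 sp3, C8 sp3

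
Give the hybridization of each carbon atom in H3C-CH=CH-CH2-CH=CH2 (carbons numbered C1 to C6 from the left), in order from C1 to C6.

C1 sp3, C2 sp2, C3 sp2, C4 sp3, C5 sp2, C6 sp2

C1 carries 4 σ bonds, giving a steric number of 4, so it is sp3.
C2 (3 σ bonds, plus one π bond) has steric number 3: sp2.
C3: 3 σ bonds, plus one π bond — 3 electron domains, sp2.
C4 carries 4 σ bonds, giving a steric number of 4, so it is sp3.
C5: 3 σ bonds, plus one π bond; 3 regions of electron density → sp2.
C6 — 3 σ bonds, plus one π bond. Steric number 3, so sp2.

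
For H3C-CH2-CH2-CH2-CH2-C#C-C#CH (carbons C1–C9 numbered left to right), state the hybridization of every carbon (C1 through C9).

C1 — 4 σ bonds. Steric number 4, so sp3.
C2 has 4 σ bonds: steric number 4 → sp3.
C3: 4 σ bonds; 4 regions of electron density → sp3.
C4 — 4 σ bonds. Steric number 4, so sp3.
C5: 4 σ bonds; 4 regions of electron density → sp3.
C6: 2 σ bonds, plus two π bonds — 2 electron domains, sp.
C7 is sp: 2 σ bonds, plus two π bonds, 2 electron-density regions.
C8: 2 σ bonds, plus two π bonds; 2 regions of electron density → sp.
C9 is sp: 2 σ bonds, plus two π bonds, 2 electron-density regions.

C1 sp3, C2 sp3, C3 sp3, C4 sp3, C5 sp3, C6 sp, C7 sp, C8 sp, C9 sp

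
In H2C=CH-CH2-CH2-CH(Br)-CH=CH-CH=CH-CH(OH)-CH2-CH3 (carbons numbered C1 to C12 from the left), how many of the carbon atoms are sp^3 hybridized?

C1: sp2
C2: sp2
C3: sp3 ✓
C4: sp3 ✓
C5: sp3 ✓
C6: sp2
C7: sp2
C8: sp2
C9: sp2
C10: sp3 ✓
C11: sp3 ✓
C12: sp3 ✓
C3, C4, C5, C10, C11, C12 → 6 sp3 carbons.

6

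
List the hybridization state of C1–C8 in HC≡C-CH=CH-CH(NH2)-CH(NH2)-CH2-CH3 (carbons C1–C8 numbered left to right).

C1 is sp: 2 σ bonds, plus two π bonds, 2 electron-density regions.
C2 (2 σ bonds, plus two π bonds) has steric number 2: sp.
C3: 3 σ bonds, plus one π bond — 3 electron domains, sp2.
C4 carries 3 σ bonds, plus one π bond, giving a steric number of 3, so it is sp2.
C5 is sp3: 4 σ bonds, 4 electron-density regions.
C6 (4 σ bonds) has steric number 4: sp3.
C7: 4 σ bonds; 4 regions of electron density → sp3.
C8 — 4 σ bonds. Steric number 4, so sp3.

C1 sp, C2 sp, C3 sp2, C4 sp2, C5 sp3, C6 sp3, C7 sp3, C8 sp3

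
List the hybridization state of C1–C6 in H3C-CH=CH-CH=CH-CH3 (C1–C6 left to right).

C1 sp3, C2 sp2, C3 sp2, C4 sp2, C5 sp2, C6 sp3

C1 carries 4 σ bonds, giving a steric number of 4, so it is sp3.
C2: 3 σ bonds, plus one π bond — 3 electron domains, sp2.
C3 has 3 σ bonds, plus one π bond: steric number 3 → sp2.
C4: 3 σ bonds, plus one π bond — 3 electron domains, sp2.
C5 (3 σ bonds, plus one π bond) has steric number 3: sp2.
C6: 4 σ bonds — 4 electron domains, sp3.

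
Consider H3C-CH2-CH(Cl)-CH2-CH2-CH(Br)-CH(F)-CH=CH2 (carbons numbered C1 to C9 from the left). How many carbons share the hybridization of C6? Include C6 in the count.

C6 is sp3 (only σ bonds).
C1: sp3 ✓
C2: sp3 ✓
C3: sp3 ✓
C4: sp3 ✓
C5: sp3 ✓
C6: sp3 ✓
C7: sp3 ✓
C8: sp2
C9: sp2
7 carbons are sp3.

7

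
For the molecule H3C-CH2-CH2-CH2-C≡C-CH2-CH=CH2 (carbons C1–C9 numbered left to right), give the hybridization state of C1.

C1: 4 σ bonds — 4 electron domains, sp3.

sp3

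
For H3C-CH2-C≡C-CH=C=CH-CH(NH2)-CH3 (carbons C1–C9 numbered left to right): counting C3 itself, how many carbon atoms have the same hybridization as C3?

3

C3 is sp (two π bonds).
C1: sp3
C2: sp3
C3: sp ✓
C4: sp ✓
C5: sp2
C6: sp ✓
C7: sp2
C8: sp3
C9: sp3
3 carbons are sp.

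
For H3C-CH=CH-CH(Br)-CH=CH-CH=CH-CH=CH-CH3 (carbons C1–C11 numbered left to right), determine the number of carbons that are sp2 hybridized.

8

C1: sp3
C2: sp2 ✓
C3: sp2 ✓
C4: sp3
C5: sp2 ✓
C6: sp2 ✓
C7: sp2 ✓
C8: sp2 ✓
C9: sp2 ✓
C10: sp2 ✓
C11: sp3
C2, C3, C5, C6, C7, C8, C9, C10 → 8 sp2 carbons.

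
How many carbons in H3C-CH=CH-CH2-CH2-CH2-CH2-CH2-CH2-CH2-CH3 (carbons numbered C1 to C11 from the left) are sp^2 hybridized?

C1: sp3
C2: sp2 ✓
C3: sp2 ✓
C4: sp3
C5: sp3
C6: sp3
C7: sp3
C8: sp3
C9: sp3
C10: sp3
C11: sp3
C2, C3 → 2 sp2 carbons.

2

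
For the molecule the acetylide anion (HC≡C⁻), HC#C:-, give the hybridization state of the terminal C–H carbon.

sp

The terminal C–H carbon is sp: 2 σ bonds, plus two π bonds, 2 electron-density regions.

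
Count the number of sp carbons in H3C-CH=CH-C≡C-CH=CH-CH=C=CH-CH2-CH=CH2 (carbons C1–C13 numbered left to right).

3

C1: sp3
C2: sp2
C3: sp2
C4: sp ✓
C5: sp ✓
C6: sp2
C7: sp2
C8: sp2
C9: sp ✓
C10: sp2
C11: sp3
C12: sp2
C13: sp2
C4, C5, C9 → 3 sp carbons.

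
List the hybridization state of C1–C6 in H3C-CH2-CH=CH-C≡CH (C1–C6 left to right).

C1 sp3, C2 sp3, C3 sp2, C4 sp2, C5 sp, C6 sp

C1 (4 σ bonds) has steric number 4: sp3.
C2 carries 4 σ bonds, giving a steric number of 4, so it is sp3.
C3: 3 σ bonds, plus one π bond; 3 regions of electron density → sp2.
C4: 3 σ bonds, plus one π bond — 3 electron domains, sp2.
C5 (2 σ bonds, plus two π bonds) has steric number 2: sp.
C6: 2 σ bonds, plus two π bonds; 2 regions of electron density → sp.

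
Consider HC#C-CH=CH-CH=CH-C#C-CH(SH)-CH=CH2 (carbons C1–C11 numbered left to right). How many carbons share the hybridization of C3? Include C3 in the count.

6

C3 is sp2 (one π bond).
C1: sp
C2: sp
C3: sp2 ✓
C4: sp2 ✓
C5: sp2 ✓
C6: sp2 ✓
C7: sp
C8: sp
C9: sp3
C10: sp2 ✓
C11: sp2 ✓
6 carbons are sp2.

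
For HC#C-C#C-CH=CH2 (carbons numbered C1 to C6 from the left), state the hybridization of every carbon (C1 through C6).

C1 has 2 σ bonds, plus two π bonds: steric number 2 → sp.
C2 — 2 σ bonds, plus two π bonds. Steric number 2, so sp.
C3: 2 σ bonds, plus two π bonds — 2 electron domains, sp.
C4 has 2 σ bonds, plus two π bonds: steric number 2 → sp.
C5: 3 σ bonds, plus one π bond — 3 electron domains, sp2.
C6 has 3 σ bonds, plus one π bond: steric number 3 → sp2.

C1 sp, C2 sp, C3 sp, C4 sp, C5 sp2, C6 sp2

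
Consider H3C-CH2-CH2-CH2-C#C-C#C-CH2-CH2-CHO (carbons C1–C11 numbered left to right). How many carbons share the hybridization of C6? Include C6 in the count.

C6 is sp (two π bonds).
C1: sp3
C2: sp3
C3: sp3
C4: sp3
C5: sp ✓
C6: sp ✓
C7: sp ✓
C8: sp ✓
C9: sp3
C10: sp3
C11: sp2
4 carbons are sp.

4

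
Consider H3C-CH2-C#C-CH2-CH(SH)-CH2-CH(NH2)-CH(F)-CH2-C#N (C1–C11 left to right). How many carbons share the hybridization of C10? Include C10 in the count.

C10 is sp3 (only σ bonds).
C1: sp3 ✓
C2: sp3 ✓
C3: sp
C4: sp
C5: sp3 ✓
C6: sp3 ✓
C7: sp3 ✓
C8: sp3 ✓
C9: sp3 ✓
C10: sp3 ✓
C11: sp
8 carbons are sp3.

8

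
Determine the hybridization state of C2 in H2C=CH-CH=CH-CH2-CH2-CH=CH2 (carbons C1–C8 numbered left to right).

C2 carries 3 σ bonds, plus one π bond, giving a steric number of 3, so it is sp2.

sp²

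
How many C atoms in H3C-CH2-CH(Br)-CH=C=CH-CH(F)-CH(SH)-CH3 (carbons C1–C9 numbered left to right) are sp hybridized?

C1: sp3
C2: sp3
C3: sp3
C4: sp2
C5: sp ✓
C6: sp2
C7: sp3
C8: sp3
C9: sp3
C5 → 1 sp carbon.

1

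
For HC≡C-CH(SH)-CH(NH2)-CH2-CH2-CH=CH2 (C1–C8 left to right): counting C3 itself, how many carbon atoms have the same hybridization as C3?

4

C3 is sp3 (only σ bonds).
C1: sp
C2: sp
C3: sp3 ✓
C4: sp3 ✓
C5: sp3 ✓
C6: sp3 ✓
C7: sp2
C8: sp2
4 carbons are sp3.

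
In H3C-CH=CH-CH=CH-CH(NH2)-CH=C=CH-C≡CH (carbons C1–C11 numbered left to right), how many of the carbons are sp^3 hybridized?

2

C1: sp3 ✓
C2: sp2
C3: sp2
C4: sp2
C5: sp2
C6: sp3 ✓
C7: sp2
C8: sp
C9: sp2
C10: sp
C11: sp
C1, C6 → 2 sp3 carbons.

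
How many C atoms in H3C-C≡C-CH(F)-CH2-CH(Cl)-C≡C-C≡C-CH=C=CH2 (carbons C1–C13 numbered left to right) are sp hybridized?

7

C1: sp3
C2: sp ✓
C3: sp ✓
C4: sp3
C5: sp3
C6: sp3
C7: sp ✓
C8: sp ✓
C9: sp ✓
C10: sp ✓
C11: sp2
C12: sp ✓
C13: sp2
C2, C3, C7, C8, C9, C10, C12 → 7 sp carbons.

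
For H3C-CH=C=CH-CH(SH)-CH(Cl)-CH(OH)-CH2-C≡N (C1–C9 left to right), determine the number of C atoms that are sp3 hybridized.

5

C1: sp3 ✓
C2: sp2
C3: sp
C4: sp2
C5: sp3 ✓
C6: sp3 ✓
C7: sp3 ✓
C8: sp3 ✓
C9: sp
C1, C5, C6, C7, C8 → 5 sp3 carbons.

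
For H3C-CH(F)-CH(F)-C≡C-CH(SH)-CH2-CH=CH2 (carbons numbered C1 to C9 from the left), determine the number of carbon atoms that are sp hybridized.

C1: sp3
C2: sp3
C3: sp3
C4: sp ✓
C5: sp ✓
C6: sp3
C7: sp3
C8: sp2
C9: sp2
C4, C5 → 2 sp carbons.

2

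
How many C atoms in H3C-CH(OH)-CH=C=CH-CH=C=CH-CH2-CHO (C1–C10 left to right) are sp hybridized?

C1: sp3
C2: sp3
C3: sp2
C4: sp ✓
C5: sp2
C6: sp2
C7: sp ✓
C8: sp2
C9: sp3
C10: sp2
C4, C7 → 2 sp carbons.

2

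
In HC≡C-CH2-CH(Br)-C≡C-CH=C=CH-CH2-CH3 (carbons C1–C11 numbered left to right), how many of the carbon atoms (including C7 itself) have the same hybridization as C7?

C7 is sp2 (one π bond).
C1: sp
C2: sp
C3: sp3
C4: sp3
C5: sp
C6: sp
C7: sp2 ✓
C8: sp
C9: sp2 ✓
C10: sp3
C11: sp3
2 carbons are sp2.

2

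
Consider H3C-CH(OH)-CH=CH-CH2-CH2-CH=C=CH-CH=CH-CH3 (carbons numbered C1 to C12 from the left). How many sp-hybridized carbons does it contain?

1

C1: sp3
C2: sp3
C3: sp2
C4: sp2
C5: sp3
C6: sp3
C7: sp2
C8: sp ✓
C9: sp2
C10: sp2
C11: sp2
C12: sp3
C8 → 1 sp carbon.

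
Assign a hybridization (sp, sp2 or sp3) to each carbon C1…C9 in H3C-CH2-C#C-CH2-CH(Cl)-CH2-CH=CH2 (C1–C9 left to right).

C1 sp3, C2 sp3, C3 sp, C4 sp, C5 sp3, C6 sp3, C7 sp3, C8 sp2, C9 sp2

C1 (4 σ bonds) has steric number 4: sp3.
C2 — 4 σ bonds. Steric number 4, so sp3.
C3 (2 σ bonds, plus two π bonds) has steric number 2: sp.
C4: 2 σ bonds, plus two π bonds; 2 regions of electron density → sp.
C5 carries 4 σ bonds, giving a steric number of 4, so it is sp3.
C6 — 4 σ bonds. Steric number 4, so sp3.
C7 — 4 σ bonds. Steric number 4, so sp3.
C8 — 3 σ bonds, plus one π bond. Steric number 3, so sp2.
C9: 3 σ bonds, plus one π bond — 3 electron domains, sp2.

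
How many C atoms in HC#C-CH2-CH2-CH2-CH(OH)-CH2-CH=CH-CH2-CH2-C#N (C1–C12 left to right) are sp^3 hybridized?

C1: sp
C2: sp
C3: sp3 ✓
C4: sp3 ✓
C5: sp3 ✓
C6: sp3 ✓
C7: sp3 ✓
C8: sp2
C9: sp2
C10: sp3 ✓
C11: sp3 ✓
C12: sp
C3, C4, C5, C6, C7, C10, C11 → 7 sp3 carbons.

7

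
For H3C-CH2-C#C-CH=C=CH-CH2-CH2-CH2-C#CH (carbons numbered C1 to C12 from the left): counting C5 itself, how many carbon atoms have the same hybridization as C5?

C5 is sp2 (one π bond).
C1: sp3
C2: sp3
C3: sp
C4: sp
C5: sp2 ✓
C6: sp
C7: sp2 ✓
C8: sp3
C9: sp3
C10: sp3
C11: sp
C12: sp
2 carbons are sp2.

2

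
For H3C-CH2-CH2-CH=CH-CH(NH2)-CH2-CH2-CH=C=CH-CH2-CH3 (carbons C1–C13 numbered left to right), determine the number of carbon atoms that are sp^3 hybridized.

8

C1: sp3 ✓
C2: sp3 ✓
C3: sp3 ✓
C4: sp2
C5: sp2
C6: sp3 ✓
C7: sp3 ✓
C8: sp3 ✓
C9: sp2
C10: sp
C11: sp2
C12: sp3 ✓
C13: sp3 ✓
C1, C2, C3, C6, C7, C8, C12, C13 → 8 sp3 carbons.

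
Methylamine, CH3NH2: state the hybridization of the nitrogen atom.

sp3

Three σ bonds + one lone pair = steric number 4 → sp3.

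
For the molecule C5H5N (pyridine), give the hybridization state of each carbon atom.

Each carbon atom — 3 σ bonds, plus one π bond. Steric number 3, so sp2.

sp²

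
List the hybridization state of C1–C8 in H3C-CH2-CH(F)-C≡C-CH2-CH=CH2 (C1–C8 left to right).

C1 sp3, C2 sp3, C3 sp3, C4 sp, C5 sp, C6 sp3, C7 sp2, C8 sp2

C1: 4 σ bonds; 4 regions of electron density → sp3.
C2: 4 σ bonds; 4 regions of electron density → sp3.
C3 — 4 σ bonds. Steric number 4, so sp3.
C4 (2 σ bonds, plus two π bonds) has steric number 2: sp.
C5 has 2 σ bonds, plus two π bonds: steric number 2 → sp.
C6: 4 σ bonds — 4 electron domains, sp3.
C7 has 3 σ bonds, plus one π bond: steric number 3 → sp2.
C8 carries 3 σ bonds, plus one π bond, giving a steric number of 3, so it is sp2.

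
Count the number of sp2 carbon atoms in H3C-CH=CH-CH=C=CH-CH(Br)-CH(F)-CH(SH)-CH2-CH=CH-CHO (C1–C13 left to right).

C1: sp3
C2: sp2 ✓
C3: sp2 ✓
C4: sp2 ✓
C5: sp
C6: sp2 ✓
C7: sp3
C8: sp3
C9: sp3
C10: sp3
C11: sp2 ✓
C12: sp2 ✓
C13: sp2 ✓
C2, C3, C4, C6, C11, C12, C13 → 7 sp2 carbons.

7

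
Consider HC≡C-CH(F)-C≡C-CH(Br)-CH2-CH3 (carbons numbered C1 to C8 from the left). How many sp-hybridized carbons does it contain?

4

C1: sp ✓
C2: sp ✓
C3: sp3
C4: sp ✓
C5: sp ✓
C6: sp3
C7: sp3
C8: sp3
C1, C2, C4, C5 → 4 sp carbons.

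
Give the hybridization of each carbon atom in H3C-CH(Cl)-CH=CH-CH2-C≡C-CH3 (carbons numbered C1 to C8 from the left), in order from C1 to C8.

C1 sp3, C2 sp3, C3 sp2, C4 sp2, C5 sp3, C6 sp, C7 sp, C8 sp3

C1 — 4 σ bonds. Steric number 4, so sp3.
C2: 4 σ bonds — 4 electron domains, sp3.
C3 carries 3 σ bonds, plus one π bond, giving a steric number of 3, so it is sp2.
C4 is sp2: 3 σ bonds, plus one π bond, 3 electron-density regions.
C5 is sp3: 4 σ bonds, 4 electron-density regions.
C6: 2 σ bonds, plus two π bonds — 2 electron domains, sp.
C7 has 2 σ bonds, plus two π bonds: steric number 2 → sp.
C8 (4 σ bonds) has steric number 4: sp3.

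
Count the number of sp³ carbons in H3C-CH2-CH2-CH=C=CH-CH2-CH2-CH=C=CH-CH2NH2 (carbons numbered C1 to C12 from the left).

C1: sp3 ✓
C2: sp3 ✓
C3: sp3 ✓
C4: sp2
C5: sp
C6: sp2
C7: sp3 ✓
C8: sp3 ✓
C9: sp2
C10: sp
C11: sp2
C12: sp3 ✓
C1, C2, C3, C7, C8, C12 → 6 sp3 carbons.

6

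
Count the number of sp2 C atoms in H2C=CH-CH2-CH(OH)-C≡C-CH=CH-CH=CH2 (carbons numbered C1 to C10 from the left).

6

C1: sp2 ✓
C2: sp2 ✓
C3: sp3
C4: sp3
C5: sp
C6: sp
C7: sp2 ✓
C8: sp2 ✓
C9: sp2 ✓
C10: sp2 ✓
C1, C2, C7, C8, C9, C10 → 6 sp2 carbons.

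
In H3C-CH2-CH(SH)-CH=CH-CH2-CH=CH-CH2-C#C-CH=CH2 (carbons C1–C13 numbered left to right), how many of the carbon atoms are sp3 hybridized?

5

C1: sp3 ✓
C2: sp3 ✓
C3: sp3 ✓
C4: sp2
C5: sp2
C6: sp3 ✓
C7: sp2
C8: sp2
C9: sp3 ✓
C10: sp
C11: sp
C12: sp2
C13: sp2
C1, C2, C3, C6, C9 → 5 sp3 carbons.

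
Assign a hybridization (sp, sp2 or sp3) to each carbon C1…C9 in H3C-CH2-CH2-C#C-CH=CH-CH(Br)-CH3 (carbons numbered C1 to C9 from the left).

C1 sp3, C2 sp3, C3 sp3, C4 sp, C5 sp, C6 sp2, C7 sp2, C8 sp3, C9 sp3

C1 — 4 σ bonds. Steric number 4, so sp3.
C2 carries 4 σ bonds, giving a steric number of 4, so it is sp3.
C3: 4 σ bonds; 4 regions of electron density → sp3.
C4: 2 σ bonds, plus two π bonds; 2 regions of electron density → sp.
C5 (2 σ bonds, plus two π bonds) has steric number 2: sp.
C6: 3 σ bonds, plus one π bond — 3 electron domains, sp2.
C7 is sp2: 3 σ bonds, plus one π bond, 3 electron-density regions.
C8: 4 σ bonds; 4 regions of electron density → sp3.
C9 (4 σ bonds) has steric number 4: sp3.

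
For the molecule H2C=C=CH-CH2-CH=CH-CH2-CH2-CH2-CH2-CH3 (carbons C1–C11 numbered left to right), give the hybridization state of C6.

C6 (3 σ bonds, plus one π bond) has steric number 3: sp2.

sp2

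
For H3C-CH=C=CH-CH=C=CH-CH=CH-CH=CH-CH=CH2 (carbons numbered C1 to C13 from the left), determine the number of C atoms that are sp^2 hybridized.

10

C1: sp3
C2: sp2 ✓
C3: sp
C4: sp2 ✓
C5: sp2 ✓
C6: sp
C7: sp2 ✓
C8: sp2 ✓
C9: sp2 ✓
C10: sp2 ✓
C11: sp2 ✓
C12: sp2 ✓
C13: sp2 ✓
C2, C4, C5, C7, C8, C9, C10, C11, C12, C13 → 10 sp2 carbons.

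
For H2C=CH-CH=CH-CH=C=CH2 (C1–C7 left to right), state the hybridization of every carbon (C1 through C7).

C1 has 3 σ bonds, plus one π bond: steric number 3 → sp2.
C2: 3 σ bonds, plus one π bond — 3 electron domains, sp2.
C3 is sp2: 3 σ bonds, plus one π bond, 3 electron-density regions.
C4: 3 σ bonds, plus one π bond; 3 regions of electron density → sp2.
C5: 3 σ bonds, plus one π bond — 3 electron domains, sp2.
C6 has 2 σ bonds, plus two π bonds: steric number 2 → sp.
C7 (3 σ bonds, plus one π bond) has steric number 3: sp2.

C1 sp2, C2 sp2, C3 sp2, C4 sp2, C5 sp2, C6 sp, C7 sp2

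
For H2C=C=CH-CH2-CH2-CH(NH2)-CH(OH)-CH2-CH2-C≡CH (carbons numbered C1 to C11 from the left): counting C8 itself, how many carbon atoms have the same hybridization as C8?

C8 is sp3 (only σ bonds).
C1: sp2
C2: sp
C3: sp2
C4: sp3 ✓
C5: sp3 ✓
C6: sp3 ✓
C7: sp3 ✓
C8: sp3 ✓
C9: sp3 ✓
C10: sp
C11: sp
6 carbons are sp3.

6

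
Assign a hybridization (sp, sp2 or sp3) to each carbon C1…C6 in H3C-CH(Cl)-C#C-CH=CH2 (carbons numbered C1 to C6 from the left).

C1 sp3, C2 sp3, C3 sp, C4 sp, C5 sp2, C6 sp2

C1 is sp3: 4 σ bonds, 4 electron-density regions.
C2 (4 σ bonds) has steric number 4: sp3.
C3 carries 2 σ bonds, plus two π bonds, giving a steric number of 2, so it is sp.
C4 carries 2 σ bonds, plus two π bonds, giving a steric number of 2, so it is sp.
C5 (3 σ bonds, plus one π bond) has steric number 3: sp2.
C6: 3 σ bonds, plus one π bond; 3 regions of electron density → sp2.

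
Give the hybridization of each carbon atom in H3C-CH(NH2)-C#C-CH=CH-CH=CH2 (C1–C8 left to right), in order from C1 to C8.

C1 sp3, C2 sp3, C3 sp, C4 sp, C5 sp2, C6 sp2, C7 sp2, C8 sp2

C1 — 4 σ bonds. Steric number 4, so sp3.
C2 — 4 σ bonds. Steric number 4, so sp3.
C3 is sp: 2 σ bonds, plus two π bonds, 2 electron-density regions.
C4 — 2 σ bonds, plus two π bonds. Steric number 2, so sp.
C5 — 3 σ bonds, plus one π bond. Steric number 3, so sp2.
C6: 3 σ bonds, plus one π bond — 3 electron domains, sp2.
C7 — 3 σ bonds, plus one π bond. Steric number 3, so sp2.
C8 — 3 σ bonds, plus one π bond. Steric number 3, so sp2.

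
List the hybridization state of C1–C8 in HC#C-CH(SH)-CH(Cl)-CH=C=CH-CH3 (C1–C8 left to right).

C1 sp, C2 sp, C3 sp3, C4 sp3, C5 sp2, C6 sp, C7 sp2, C8 sp3

C1 (2 σ bonds, plus two π bonds) has steric number 2: sp.
C2 carries 2 σ bonds, plus two π bonds, giving a steric number of 2, so it is sp.
C3: 4 σ bonds — 4 electron domains, sp3.
C4 (4 σ bonds) has steric number 4: sp3.
C5 — 3 σ bonds, plus one π bond. Steric number 3, so sp2.
C6: 2 σ bonds, plus two π bonds — 2 electron domains, sp.
C7 carries 3 σ bonds, plus one π bond, giving a steric number of 3, so it is sp2.
C8 carries 4 σ bonds, giving a steric number of 4, so it is sp3.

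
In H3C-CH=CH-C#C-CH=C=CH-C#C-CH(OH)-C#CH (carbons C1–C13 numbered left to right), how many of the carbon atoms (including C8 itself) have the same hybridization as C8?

4

C8 is sp2 (one π bond).
C1: sp3
C2: sp2 ✓
C3: sp2 ✓
C4: sp
C5: sp
C6: sp2 ✓
C7: sp
C8: sp2 ✓
C9: sp
C10: sp
C11: sp3
C12: sp
C13: sp
4 carbons are sp2.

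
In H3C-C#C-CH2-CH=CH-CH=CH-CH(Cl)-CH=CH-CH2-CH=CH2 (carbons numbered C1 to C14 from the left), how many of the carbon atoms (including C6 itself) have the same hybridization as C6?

8

C6 is sp2 (one π bond).
C1: sp3
C2: sp
C3: sp
C4: sp3
C5: sp2 ✓
C6: sp2 ✓
C7: sp2 ✓
C8: sp2 ✓
C9: sp3
C10: sp2 ✓
C11: sp2 ✓
C12: sp3
C13: sp2 ✓
C14: sp2 ✓
8 carbons are sp2.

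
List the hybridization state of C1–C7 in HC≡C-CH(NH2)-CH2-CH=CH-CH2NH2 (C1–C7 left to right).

C1 sp, C2 sp, C3 sp3, C4 sp3, C5 sp2, C6 sp2, C7 sp3

C1 is sp: 2 σ bonds, plus two π bonds, 2 electron-density regions.
C2 (2 σ bonds, plus two π bonds) has steric number 2: sp.
C3 carries 4 σ bonds, giving a steric number of 4, so it is sp3.
C4: 4 σ bonds; 4 regions of electron density → sp3.
C5 carries 3 σ bonds, plus one π bond, giving a steric number of 3, so it is sp2.
C6: 3 σ bonds, plus one π bond — 3 electron domains, sp2.
C7: 4 σ bonds — 4 electron domains, sp3.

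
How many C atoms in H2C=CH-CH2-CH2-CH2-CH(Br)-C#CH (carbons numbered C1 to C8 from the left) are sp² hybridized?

C1: sp2 ✓
C2: sp2 ✓
C3: sp3
C4: sp3
C5: sp3
C6: sp3
C7: sp
C8: sp
C1, C2 → 2 sp2 carbons.

2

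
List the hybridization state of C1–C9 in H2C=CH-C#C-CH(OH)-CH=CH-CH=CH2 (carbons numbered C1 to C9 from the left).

C1 sp2, C2 sp2, C3 sp, C4 sp, C5 sp3, C6 sp2, C7 sp2, C8 sp2, C9 sp2

C1: 3 σ bonds, plus one π bond — 3 electron domains, sp2.
C2 has 3 σ bonds, plus one π bond: steric number 3 → sp2.
C3: 2 σ bonds, plus two π bonds; 2 regions of electron density → sp.
C4: 2 σ bonds, plus two π bonds — 2 electron domains, sp.
C5: 4 σ bonds; 4 regions of electron density → sp3.
C6: 3 σ bonds, plus one π bond — 3 electron domains, sp2.
C7 has 3 σ bonds, plus one π bond: steric number 3 → sp2.
C8 is sp2: 3 σ bonds, plus one π bond, 3 electron-density regions.
C9: 3 σ bonds, plus one π bond — 3 electron domains, sp2.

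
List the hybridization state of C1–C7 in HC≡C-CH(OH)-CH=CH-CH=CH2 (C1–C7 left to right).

C1 sp, C2 sp, C3 sp3, C4 sp2, C5 sp2, C6 sp2, C7 sp2

C1 is sp: 2 σ bonds, plus two π bonds, 2 electron-density regions.
C2 carries 2 σ bonds, plus two π bonds, giving a steric number of 2, so it is sp.
C3 has 4 σ bonds: steric number 4 → sp3.
C4 is sp2: 3 σ bonds, plus one π bond, 3 electron-density regions.
C5 — 3 σ bonds, plus one π bond. Steric number 3, so sp2.
C6: 3 σ bonds, plus one π bond — 3 electron domains, sp2.
C7 (3 σ bonds, plus one π bond) has steric number 3: sp2.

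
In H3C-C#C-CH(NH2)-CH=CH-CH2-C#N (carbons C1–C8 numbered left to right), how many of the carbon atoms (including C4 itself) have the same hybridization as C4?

3

C4 is sp3 (only σ bonds).
C1: sp3 ✓
C2: sp
C3: sp
C4: sp3 ✓
C5: sp2
C6: sp2
C7: sp3 ✓
C8: sp
3 carbons are sp3.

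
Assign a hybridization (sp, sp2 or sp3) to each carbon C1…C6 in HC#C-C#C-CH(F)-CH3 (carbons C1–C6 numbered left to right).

C1: 2 σ bonds, plus two π bonds — 2 electron domains, sp.
C2 carries 2 σ bonds, plus two π bonds, giving a steric number of 2, so it is sp.
C3 carries 2 σ bonds, plus two π bonds, giving a steric number of 2, so it is sp.
C4: 2 σ bonds, plus two π bonds; 2 regions of electron density → sp.
C5 has 4 σ bonds: steric number 4 → sp3.
C6 — 4 σ bonds. Steric number 4, so sp3.

C1 sp, C2 sp, C3 sp, C4 sp, C5 sp3, C6 sp3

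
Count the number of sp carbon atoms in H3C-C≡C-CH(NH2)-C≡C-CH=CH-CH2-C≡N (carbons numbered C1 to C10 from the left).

C1: sp3
C2: sp ✓
C3: sp ✓
C4: sp3
C5: sp ✓
C6: sp ✓
C7: sp2
C8: sp2
C9: sp3
C10: sp ✓
C2, C3, C5, C6, C10 → 5 sp carbons.

5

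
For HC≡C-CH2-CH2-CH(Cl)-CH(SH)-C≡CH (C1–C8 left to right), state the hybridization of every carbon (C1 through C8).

C1: 2 σ bonds, plus two π bonds; 2 regions of electron density → sp.
C2 — 2 σ bonds, plus two π bonds. Steric number 2, so sp.
C3 (4 σ bonds) has steric number 4: sp3.
C4 has 4 σ bonds: steric number 4 → sp3.
C5 (4 σ bonds) has steric number 4: sp3.
C6 is sp3: 4 σ bonds, 4 electron-density regions.
C7 — 2 σ bonds, plus two π bonds. Steric number 2, so sp.
C8 is sp: 2 σ bonds, plus two π bonds, 2 electron-density regions.

C1 sp, C2 sp, C3 sp3, C4 sp3, C5 sp3, C6 sp3, C7 sp, C8 sp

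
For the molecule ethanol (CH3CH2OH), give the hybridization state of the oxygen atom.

sp3

The oxygen atom is sp3: 2 σ bonds and 2 lone pairs, 4 electron-density regions.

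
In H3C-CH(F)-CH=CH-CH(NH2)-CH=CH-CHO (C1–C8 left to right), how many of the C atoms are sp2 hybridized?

5

C1: sp3
C2: sp3
C3: sp2 ✓
C4: sp2 ✓
C5: sp3
C6: sp2 ✓
C7: sp2 ✓
C8: sp2 ✓
C3, C4, C6, C7, C8 → 5 sp2 carbons.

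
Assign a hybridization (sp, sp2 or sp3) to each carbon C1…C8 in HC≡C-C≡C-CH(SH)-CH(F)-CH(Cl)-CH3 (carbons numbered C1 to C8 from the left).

C1: 2 σ bonds, plus two π bonds; 2 regions of electron density → sp.
C2 has 2 σ bonds, plus two π bonds: steric number 2 → sp.
C3: 2 σ bonds, plus two π bonds — 2 electron domains, sp.
C4 has 2 σ bonds, plus two π bonds: steric number 2 → sp.
C5 (4 σ bonds) has steric number 4: sp3.
C6 (4 σ bonds) has steric number 4: sp3.
C7: 4 σ bonds — 4 electron domains, sp3.
C8 — 4 σ bonds. Steric number 4, so sp3.

C1 sp, C2 sp, C3 sp, C4 sp, C5 sp3, C6 sp3, C7 sp3, C8 sp3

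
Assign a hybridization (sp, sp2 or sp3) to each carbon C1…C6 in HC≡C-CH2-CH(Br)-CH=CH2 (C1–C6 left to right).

C1 sp, C2 sp, C3 sp3, C4 sp3, C5 sp2, C6 sp2

C1 — 2 σ bonds, plus two π bonds. Steric number 2, so sp.
C2 has 2 σ bonds, plus two π bonds: steric number 2 → sp.
C3: 4 σ bonds — 4 electron domains, sp3.
C4: 4 σ bonds; 4 regions of electron density → sp3.
C5: 3 σ bonds, plus one π bond; 3 regions of electron density → sp2.
C6 carries 3 σ bonds, plus one π bond, giving a steric number of 3, so it is sp2.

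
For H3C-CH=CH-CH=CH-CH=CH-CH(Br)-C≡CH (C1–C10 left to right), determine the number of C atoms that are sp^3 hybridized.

C1: sp3 ✓
C2: sp2
C3: sp2
C4: sp2
C5: sp2
C6: sp2
C7: sp2
C8: sp3 ✓
C9: sp
C10: sp
C1, C8 → 2 sp3 carbons.

2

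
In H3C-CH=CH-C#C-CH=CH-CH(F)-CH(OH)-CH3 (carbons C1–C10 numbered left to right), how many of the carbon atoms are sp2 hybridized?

4

C1: sp3
C2: sp2 ✓
C3: sp2 ✓
C4: sp
C5: sp
C6: sp2 ✓
C7: sp2 ✓
C8: sp3
C9: sp3
C10: sp3
C2, C3, C6, C7 → 4 sp2 carbons.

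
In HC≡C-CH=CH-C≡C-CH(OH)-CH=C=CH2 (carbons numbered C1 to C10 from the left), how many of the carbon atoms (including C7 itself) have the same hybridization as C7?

1

C7 is sp3 (only σ bonds).
C1: sp
C2: sp
C3: sp2
C4: sp2
C5: sp
C6: sp
C7: sp3 ✓
C8: sp2
C9: sp
C10: sp2
1 carbon is sp3.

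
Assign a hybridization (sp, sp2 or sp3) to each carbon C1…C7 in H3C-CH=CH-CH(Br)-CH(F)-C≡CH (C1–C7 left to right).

C1 (4 σ bonds) has steric number 4: sp3.
C2: 3 σ bonds, plus one π bond; 3 regions of electron density → sp2.
C3: 3 σ bonds, plus one π bond — 3 electron domains, sp2.
C4 is sp3: 4 σ bonds, 4 electron-density regions.
C5: 4 σ bonds; 4 regions of electron density → sp3.
C6 (2 σ bonds, plus two π bonds) has steric number 2: sp.
C7: 2 σ bonds, plus two π bonds; 2 regions of electron density → sp.

C1 sp3, C2 sp2, C3 sp2, C4 sp3, C5 sp3, C6 sp, C7 sp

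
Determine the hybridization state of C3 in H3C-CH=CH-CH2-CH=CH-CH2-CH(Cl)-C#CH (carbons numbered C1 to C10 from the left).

sp^2

C3 has 3 σ bonds, plus one π bond: steric number 3 → sp2.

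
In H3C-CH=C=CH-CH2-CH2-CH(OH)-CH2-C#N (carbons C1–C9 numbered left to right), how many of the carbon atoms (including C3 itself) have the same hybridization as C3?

2

C3 is sp (two π bonds).
C1: sp3
C2: sp2
C3: sp ✓
C4: sp2
C5: sp3
C6: sp3
C7: sp3
C8: sp3
C9: sp ✓
2 carbons are sp.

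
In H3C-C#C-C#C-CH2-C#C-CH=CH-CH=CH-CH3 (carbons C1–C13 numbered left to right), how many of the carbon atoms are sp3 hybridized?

C1: sp3 ✓
C2: sp
C3: sp
C4: sp
C5: sp
C6: sp3 ✓
C7: sp
C8: sp
C9: sp2
C10: sp2
C11: sp2
C12: sp2
C13: sp3 ✓
C1, C6, C13 → 3 sp3 carbons.

3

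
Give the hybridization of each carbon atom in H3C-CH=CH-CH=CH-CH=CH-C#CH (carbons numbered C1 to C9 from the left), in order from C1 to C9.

C1 has 4 σ bonds: steric number 4 → sp3.
C2 (3 σ bonds, plus one π bond) has steric number 3: sp2.
C3 (3 σ bonds, plus one π bond) has steric number 3: sp2.
C4 — 3 σ bonds, plus one π bond. Steric number 3, so sp2.
C5 — 3 σ bonds, plus one π bond. Steric number 3, so sp2.
C6 — 3 σ bonds, plus one π bond. Steric number 3, so sp2.
C7 (3 σ bonds, plus one π bond) has steric number 3: sp2.
C8: 2 σ bonds, plus two π bonds; 2 regions of electron density → sp.
C9 — 2 σ bonds, plus two π bonds. Steric number 2, so sp.

C1 sp3, C2 sp2, C3 sp2, C4 sp2, C5 sp2, C6 sp2, C7 sp2, C8 sp, C9 sp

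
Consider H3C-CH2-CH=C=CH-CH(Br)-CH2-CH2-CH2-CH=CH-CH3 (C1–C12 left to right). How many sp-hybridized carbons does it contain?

1

C1: sp3
C2: sp3
C3: sp2
C4: sp ✓
C5: sp2
C6: sp3
C7: sp3
C8: sp3
C9: sp3
C10: sp2
C11: sp2
C12: sp3
C4 → 1 sp carbon.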